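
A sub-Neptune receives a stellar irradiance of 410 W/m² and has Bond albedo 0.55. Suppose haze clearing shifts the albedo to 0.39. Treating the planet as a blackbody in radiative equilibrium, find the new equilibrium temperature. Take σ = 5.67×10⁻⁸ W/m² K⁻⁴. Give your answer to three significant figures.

New equilibrium: T₂ = [(1−0.39)·410.0/(4σ)]^(1/4) = 182.2 K.

182 kelvin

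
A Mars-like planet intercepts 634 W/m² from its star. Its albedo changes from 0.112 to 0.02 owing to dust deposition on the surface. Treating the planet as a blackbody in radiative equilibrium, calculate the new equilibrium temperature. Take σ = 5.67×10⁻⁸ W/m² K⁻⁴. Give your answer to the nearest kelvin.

229 K

With the new albedo, S(1−α₂)/4 = 155.3 W/m², so T₂ = 228.8 K.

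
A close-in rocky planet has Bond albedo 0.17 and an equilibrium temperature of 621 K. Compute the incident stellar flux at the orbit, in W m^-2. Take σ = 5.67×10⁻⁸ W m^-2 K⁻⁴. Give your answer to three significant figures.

Invert the energy balance for S: S = 4σT⁴/(1−α).
The emitted flux is σT⁴ = 8432 W m^-2.
S = 4·8432/0.83 = 40640 W m^-2.

40600 W m^-2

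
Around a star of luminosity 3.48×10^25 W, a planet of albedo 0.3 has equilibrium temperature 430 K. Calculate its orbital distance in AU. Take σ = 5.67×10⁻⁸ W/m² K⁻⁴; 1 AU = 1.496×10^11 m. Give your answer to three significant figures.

The flux needed for this T is 4σT⁴/(1−0.3) = 11080 W/m².
S = L/(4πd²) → d = √(L/4πS) = √(3.48×10^25/(4π·11080)) = 1.581×10^10 m = 0.1057 AU.

0.106 AU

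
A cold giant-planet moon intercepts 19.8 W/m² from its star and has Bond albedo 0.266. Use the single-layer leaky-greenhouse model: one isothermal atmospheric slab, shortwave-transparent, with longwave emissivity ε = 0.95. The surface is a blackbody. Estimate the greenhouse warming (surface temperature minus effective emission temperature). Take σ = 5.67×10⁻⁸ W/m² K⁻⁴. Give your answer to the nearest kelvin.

16 kelvin

At the top of the atmosphere, σT_e⁴ = S(1−α)/4 = 3.633 W/m², giving T_e = 89.47 K.
The surface balance (absorbed SW + ε·downward IR = σT_s⁴) with T_a⁴ = T_s⁴/2 reduces to T_s = T_e·[2/(2−ε)]^¼ = 105.1 K.
T_s − T_e = 105.1 − 89.47 = 15.64 K.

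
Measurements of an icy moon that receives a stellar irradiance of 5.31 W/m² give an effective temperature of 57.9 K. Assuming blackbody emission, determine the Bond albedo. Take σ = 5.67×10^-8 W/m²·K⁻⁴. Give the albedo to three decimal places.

Energy balance: S(1−α)/4 = σT⁴, so 1−α = 4σT⁴/S.
σT⁴ = 0.6372 W/m², so 4σT⁴ = 2.549 W/m².
Hence α = 1 − 2.549/5.310 = 0.5200.

0.520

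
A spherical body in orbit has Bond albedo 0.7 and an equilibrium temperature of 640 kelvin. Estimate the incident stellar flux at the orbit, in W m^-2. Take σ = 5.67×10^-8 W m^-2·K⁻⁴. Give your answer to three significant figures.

From S(1−α)/4 = σT⁴: S = 4σT⁴/(1−α).
The emitted flux is σT⁴ = 9513 W m^-2.
S = 4·9513/0.3 = 1.268×10^5 W m^-2.

1.27×10^5 W m^-2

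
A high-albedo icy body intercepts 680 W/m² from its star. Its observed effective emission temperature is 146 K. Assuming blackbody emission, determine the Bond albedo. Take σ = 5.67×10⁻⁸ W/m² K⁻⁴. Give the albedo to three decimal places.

Energy balance: S(1−α)/4 = σT⁴, so 1−α = 4σT⁴/S.
4σT⁴ = 4·5.67×10⁻⁸·(146)⁴ = 103.1 W/m².
1−α = 103.1/680.0 = 0.1515, so α = 0.8485.

0.848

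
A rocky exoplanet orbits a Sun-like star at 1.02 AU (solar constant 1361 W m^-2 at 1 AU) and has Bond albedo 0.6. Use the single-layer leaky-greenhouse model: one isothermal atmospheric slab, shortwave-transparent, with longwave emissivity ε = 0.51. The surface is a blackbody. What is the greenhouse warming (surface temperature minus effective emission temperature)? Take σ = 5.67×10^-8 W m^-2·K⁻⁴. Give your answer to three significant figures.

Irradiance scales as 1/d², so S = 1361 W m^-2 × (1/1.02)² = 1308 W m^-2.
Effective emission temperature (TOA balance): σT_e⁴ = S(1−α)/4 = 130.8 W m^-2 → T_e = 219.2 K.
Surface balance with a leaky layer gives σT_s⁴ = σT_e⁴·2/(2−ε), so T_s = T_e·[2/(2−0.51)]^(1/4) = 235.9 K.
Greenhouse warming: T_s − T_e = 16.74 K.

16.7 K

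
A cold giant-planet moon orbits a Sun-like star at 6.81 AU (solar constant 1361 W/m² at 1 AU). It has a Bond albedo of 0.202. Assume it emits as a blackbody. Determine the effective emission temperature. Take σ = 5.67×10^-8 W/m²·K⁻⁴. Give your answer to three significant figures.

Flux at the orbit: S = 1361/(6.81)² = 29.35 W/m².
Absorbed flux (global mean): S(1−α)/4 = 29.35·0.798/4 = 5.855 W/m².
In equilibrium σT⁴ equals this, so T = 100.8 K.

101 K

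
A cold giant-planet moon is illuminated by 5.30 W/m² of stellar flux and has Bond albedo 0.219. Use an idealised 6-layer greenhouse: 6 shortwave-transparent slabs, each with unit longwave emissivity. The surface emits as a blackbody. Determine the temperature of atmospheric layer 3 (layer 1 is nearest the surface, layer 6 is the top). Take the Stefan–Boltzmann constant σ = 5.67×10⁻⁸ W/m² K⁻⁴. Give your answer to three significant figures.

92.4 K

OLR = S(1−α)/4 = 1.035 W/m²; the top layer radiates at T_e = 65.36 K.
In the N-layer model, layer k (counted from the surface) has T_k = (N+1−k)^(1/4)·T_e.
With k = 3: T_3 = (6+1−3)^¼·65.36 K = 92.43 K.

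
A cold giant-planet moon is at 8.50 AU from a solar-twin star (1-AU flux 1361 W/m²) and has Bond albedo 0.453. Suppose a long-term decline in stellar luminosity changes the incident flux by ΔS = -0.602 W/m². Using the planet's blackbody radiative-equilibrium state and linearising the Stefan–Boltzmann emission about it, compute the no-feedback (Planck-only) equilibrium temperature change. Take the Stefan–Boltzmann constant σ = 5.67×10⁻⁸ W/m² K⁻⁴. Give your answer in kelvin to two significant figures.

-0.66 K

Flux at the orbit: S = 1361/(8.50)² = 18.84 W/m².
Unperturbed T_e = [18.84·(1−0.453)/(4σ)]^¼ = 82.10 K.
TOA radiative forcing: ΔF = (1−α)ΔS/4 = 0.547·(-0.602)/4 = -0.08232 W/m².
Planck response: λ_P = 4σT_e³ = 4·5.67×10⁻⁸·(82.10)³ = 0.1255 W/m²/K.
ΔT₀ = ΔF/λ_P = -0.08232/0.1255 = -0.656 K.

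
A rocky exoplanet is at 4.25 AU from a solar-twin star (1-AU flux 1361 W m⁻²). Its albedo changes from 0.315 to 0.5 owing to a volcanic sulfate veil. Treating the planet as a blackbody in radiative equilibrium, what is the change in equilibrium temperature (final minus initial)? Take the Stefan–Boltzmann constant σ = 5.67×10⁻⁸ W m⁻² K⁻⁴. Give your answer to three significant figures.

-9.30 K

By the inverse-square law, S = 1361/4.25² = 75.35 W m⁻².
Before: T₁ = [75.35·0.685/(4σ)]^(1/4) = 122.8 K.
Final:   T₂ = [S(1−0.5)/(4σ)]^(1/4) = 113.5 K.
ΔT = T₂ − T₁ = -9.296 K.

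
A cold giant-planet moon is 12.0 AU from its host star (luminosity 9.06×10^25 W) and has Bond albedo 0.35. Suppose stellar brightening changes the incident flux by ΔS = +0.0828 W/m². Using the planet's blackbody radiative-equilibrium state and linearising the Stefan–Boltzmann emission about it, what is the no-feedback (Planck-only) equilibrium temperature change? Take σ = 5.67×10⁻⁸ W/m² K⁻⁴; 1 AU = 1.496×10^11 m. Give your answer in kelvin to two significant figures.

0.47 kelvin

d = 12.0 × 1.496×10^11 m = 1.795×10^12 m.
Flux at the orbit: S = L/(4πd²) = 9.06×10^25/(4π·(1.80×10^12)²) = 2.237 W/m².
Unperturbed T_e = [2.237·(1−0.35)/(4σ)]^¼ = 50.32 K.
TOA radiative forcing: ΔF = (1−α)ΔS/4 = 0.65·(+0.0828)/4 = 0.01345 W/m².
Planck response: λ_P = 4σT_e³ = 4·5.67×10⁻⁸·(50.32)³ = 0.02890 W/m²/K.
So ΔT₀ = 0.01345/0.02890 = 0.466 K.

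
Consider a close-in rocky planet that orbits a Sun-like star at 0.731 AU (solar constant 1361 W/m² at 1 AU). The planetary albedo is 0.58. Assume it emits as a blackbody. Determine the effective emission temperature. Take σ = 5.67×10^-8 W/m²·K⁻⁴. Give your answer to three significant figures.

262 kelvin

By the inverse-square law, S = 1361/0.731² = 2547 W/m².
The planet absorbs (1−α)S over its disc πR² and re-emits over 4πR², so the mean absorbed flux is (1−0.58)·2547/4 = 267.4 W/m².
Balancing against σT⁴: T = (267.4/5.67×10⁻⁸)^(1/4) = 262.1 K.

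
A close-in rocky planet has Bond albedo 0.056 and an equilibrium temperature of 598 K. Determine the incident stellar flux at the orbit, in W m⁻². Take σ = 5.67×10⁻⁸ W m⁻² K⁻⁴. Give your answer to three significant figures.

From S(1−α)/4 = σT⁴: S = 4σT⁴/(1−α).
The emitted flux is σT⁴ = 7251 W m⁻².
So S = 4×7251/(1−0.056) = 30720 W m⁻².

30700 W m⁻²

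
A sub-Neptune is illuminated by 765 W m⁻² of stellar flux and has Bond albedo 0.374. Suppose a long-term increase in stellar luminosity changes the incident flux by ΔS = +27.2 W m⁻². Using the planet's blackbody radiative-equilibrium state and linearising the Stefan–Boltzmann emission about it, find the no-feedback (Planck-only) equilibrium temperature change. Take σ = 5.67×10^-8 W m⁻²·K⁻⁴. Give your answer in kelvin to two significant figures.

1.9 K

Unperturbed T_e = [765.0·(1−0.374)/(4σ)]^¼ = 214.4 K.
Only a fraction (1−α) is absorbed and it's spread over 4πR², so ΔF = (1−α)ΔS/4 = 4.257 W m⁻².
Linearising σT⁴ gives d(σT⁴)/dT = 4σT_e³ = 2.234 W m⁻² per K.
Hence the no-feedback warming is ΔF/(4σT_e³) = 1.91 K.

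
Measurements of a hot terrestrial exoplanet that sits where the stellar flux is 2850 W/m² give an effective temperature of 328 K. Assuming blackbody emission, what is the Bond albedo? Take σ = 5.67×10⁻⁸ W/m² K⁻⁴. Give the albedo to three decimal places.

0.079

From σT⁴ = S(1−α)/4 we invert for α: 1−α = 4σT⁴/S.
σT⁴ = 656.3 W/m², so 4σT⁴ = 2625 W/m².
Hence α = 1 − 2625/2850 = 0.0789.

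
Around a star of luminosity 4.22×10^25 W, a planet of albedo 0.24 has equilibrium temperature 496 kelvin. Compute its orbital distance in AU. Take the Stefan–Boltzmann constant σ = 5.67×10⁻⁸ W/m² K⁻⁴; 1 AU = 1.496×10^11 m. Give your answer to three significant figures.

0.0911 AU

The flux needed for this T is 4σT⁴/(1−0.24) = 18060 W/m².
S = L/(4πd²) → d = √(L/4πS) = √(4.22×10^25/(4π·18060)) = 1.364×10^10 m = 0.09115 AU.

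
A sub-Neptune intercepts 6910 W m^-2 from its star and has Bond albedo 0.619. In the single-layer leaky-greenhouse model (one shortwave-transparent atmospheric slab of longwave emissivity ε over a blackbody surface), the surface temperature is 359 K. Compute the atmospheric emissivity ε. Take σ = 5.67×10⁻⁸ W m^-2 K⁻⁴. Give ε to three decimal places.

First, T_e = [6910·(1−0.619)/(4σ)]^(1/4) = 328.2 K.
Since (2−ε)/2 = (T_e/T_s)⁴ = 0.6988, ε = 0.6023.

0.602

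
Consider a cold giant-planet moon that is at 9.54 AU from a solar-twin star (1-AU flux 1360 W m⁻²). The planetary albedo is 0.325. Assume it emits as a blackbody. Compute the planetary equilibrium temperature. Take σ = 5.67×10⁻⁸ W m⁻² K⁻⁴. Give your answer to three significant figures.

Irradiance scales as 1/d², so S = 1360 W m⁻² × (1/9.54)² = 14.94 W m⁻².
Averaging over the sphere, the absorbed flux is S(1−α)/4 = 2.522 W m⁻².
Balancing against σT⁴: T = (2.522/5.67×10⁻⁸)^(1/4) = 81.66 K.

81.7 kelvin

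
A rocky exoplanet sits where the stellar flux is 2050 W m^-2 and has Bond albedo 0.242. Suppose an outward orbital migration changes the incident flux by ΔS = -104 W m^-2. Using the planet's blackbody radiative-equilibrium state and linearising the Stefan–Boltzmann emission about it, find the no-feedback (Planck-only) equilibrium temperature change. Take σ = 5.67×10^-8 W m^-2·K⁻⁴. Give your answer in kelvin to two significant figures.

-3.6 K

Unperturbed T_e = [2050·(1−0.242)/(4σ)]^¼ = 287.7 K.
Only a fraction (1−α) is absorbed and it's spread over 4πR², so ΔF = (1−α)ΔS/4 = -19.71 W m^-2.
Linearising σT⁴ gives d(σT⁴)/dT = 4σT_e³ = 5.401 W m^-2 per K.
Hence the no-feedback warming is ΔF/(4σT_e³) = -3.65 K.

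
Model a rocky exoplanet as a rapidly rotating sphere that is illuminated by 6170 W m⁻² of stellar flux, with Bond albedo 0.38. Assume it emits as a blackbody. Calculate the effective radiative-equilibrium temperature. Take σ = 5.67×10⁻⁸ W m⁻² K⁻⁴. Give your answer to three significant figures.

The planet absorbs (1−α)S over its disc πR² and re-emits over 4πR², so the mean absorbed flux is (1−0.38)·6170/4 = 956.4 W m⁻².
In equilibrium σT⁴ equals this, so T = 360.4 K.

360 K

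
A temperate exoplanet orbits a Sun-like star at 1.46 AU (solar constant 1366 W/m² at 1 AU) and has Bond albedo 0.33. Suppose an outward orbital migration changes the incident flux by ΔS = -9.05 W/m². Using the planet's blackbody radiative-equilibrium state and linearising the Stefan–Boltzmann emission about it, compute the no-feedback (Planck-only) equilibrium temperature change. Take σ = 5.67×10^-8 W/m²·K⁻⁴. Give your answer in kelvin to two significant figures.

-0.74 K

Flux at the orbit: S = 1366/(1.46)² = 640.8 W/m².
Unperturbed T_e = [640.8·(1−0.33)/(4σ)]^¼ = 208.6 K.
TOA radiative forcing: ΔF = (1−α)ΔS/4 = 0.67·(-9.05)/4 = -1.516 W/m².
Linearising σT⁴ gives d(σT⁴)/dT = 4σT_e³ = 2.058 W/m² per K.
ΔT₀ = ΔF/λ_P = -1.516/2.058 = -0.736 K.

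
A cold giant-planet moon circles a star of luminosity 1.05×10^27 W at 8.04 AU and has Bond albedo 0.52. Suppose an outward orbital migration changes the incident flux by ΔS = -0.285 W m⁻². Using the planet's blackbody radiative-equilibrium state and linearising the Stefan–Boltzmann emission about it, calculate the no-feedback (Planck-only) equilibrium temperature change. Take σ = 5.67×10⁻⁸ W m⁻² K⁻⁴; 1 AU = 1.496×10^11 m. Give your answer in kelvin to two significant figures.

Orbital distance: d = 8.04 AU = 1.203×10^12 m.
Spreading L over a sphere of radius d: S = 1.05×10^27/(4π·1.20×10^12²) = 57.76 W m⁻².
Reference equilibrium: T_e = [S(1−α)/(4σ)]^(1/4) = 105.1 K.
Only a fraction (1−α) is absorbed and it's spread over 4πR², so ΔF = (1−α)ΔS/4 = -0.03420 W m⁻².
Linearising σT⁴ gives d(σT⁴)/dT = 4σT_e³ = 0.2637 W m⁻² per K.
So ΔT₀ = -0.03420/0.2637 = -0.130 K.

-0.13 K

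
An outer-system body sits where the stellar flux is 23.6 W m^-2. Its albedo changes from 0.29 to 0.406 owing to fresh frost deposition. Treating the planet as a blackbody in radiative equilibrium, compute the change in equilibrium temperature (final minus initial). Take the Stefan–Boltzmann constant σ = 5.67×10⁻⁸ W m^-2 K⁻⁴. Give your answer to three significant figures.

-4.04 K

Initial: T₁ = [S(1−0.29)/(4σ)]^(1/4) = 92.71 K.
With α = 0.406, T₂ = 88.67 K.
ΔT = T₂ − T₁ = -4.044 K.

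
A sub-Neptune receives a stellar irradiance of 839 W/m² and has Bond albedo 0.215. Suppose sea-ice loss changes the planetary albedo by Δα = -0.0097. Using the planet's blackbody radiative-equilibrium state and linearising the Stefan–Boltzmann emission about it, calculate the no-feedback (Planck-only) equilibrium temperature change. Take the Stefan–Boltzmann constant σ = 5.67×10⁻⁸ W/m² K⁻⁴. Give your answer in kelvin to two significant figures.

Reference equilibrium: T_e = [S(1−α)/(4σ)]^(1/4) = 232.1 K.
TOA radiative forcing: ΔF = −S·Δα/4 = −839.0·(-0.0097)/4 = 2.035 W/m².
Planck response: λ_P = 4σT_e³ = 4·5.67×10⁻⁸·(232.1)³ = 2.837 W/m²/K.
Hence the no-feedback warming is ΔF/(4σT_e³) = 0.717 K.

0.72 kelvin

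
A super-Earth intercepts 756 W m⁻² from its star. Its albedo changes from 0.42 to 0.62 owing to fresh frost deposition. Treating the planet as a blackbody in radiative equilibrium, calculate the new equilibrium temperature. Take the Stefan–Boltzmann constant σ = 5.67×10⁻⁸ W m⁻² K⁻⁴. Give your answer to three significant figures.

189 K

New equilibrium: T₂ = [(1−0.62)·756.0/(4σ)]^(1/4) = 188.7 K.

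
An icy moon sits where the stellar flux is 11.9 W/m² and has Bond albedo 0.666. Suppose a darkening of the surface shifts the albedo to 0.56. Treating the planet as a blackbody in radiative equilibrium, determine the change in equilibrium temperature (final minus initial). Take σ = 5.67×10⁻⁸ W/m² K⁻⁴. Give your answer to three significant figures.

4.62 K

With α = 0.666, T₁ = 64.70 K.
After:  T₂ = [11.90·0.44/(4σ)]^(1/4) = 69.32 K.
Change: 69.32 − 64.70 = 4.616 K.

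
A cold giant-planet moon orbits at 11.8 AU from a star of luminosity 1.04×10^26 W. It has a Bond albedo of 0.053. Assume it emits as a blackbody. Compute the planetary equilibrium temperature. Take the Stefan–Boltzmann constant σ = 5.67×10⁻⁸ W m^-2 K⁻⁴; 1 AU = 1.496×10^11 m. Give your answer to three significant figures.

d = 11.8 × 1.496×10^11 m = 1.765×10^12 m.
Flux at the orbit: S = L/(4πd²) = 1.04×10^26/(4π·(1.77×10^12)²) = 2.656 W m^-2.
Averaging over the sphere, the absorbed flux is S(1−α)/4 = 0.6288 W m^-2.
Set σT⁴ = 0.6288 → T = (0.6288/σ)^(1/4) = 57.71 K.

57.7 K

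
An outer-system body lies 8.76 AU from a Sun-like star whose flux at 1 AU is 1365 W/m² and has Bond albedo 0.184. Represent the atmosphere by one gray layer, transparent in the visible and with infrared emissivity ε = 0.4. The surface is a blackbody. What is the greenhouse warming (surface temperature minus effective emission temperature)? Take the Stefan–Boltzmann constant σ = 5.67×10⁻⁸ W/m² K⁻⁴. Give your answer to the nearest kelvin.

By the inverse-square law, S = 1365/8.76² = 17.79 W/m².
Effective emission temperature (TOA balance): σT_e⁴ = S(1−α)/4 = 3.629 W/m² → T_e = 89.44 K.
Surface balance with a leaky layer gives σT_s⁴ = σT_e⁴·2/(2−ε), so T_s = T_e·[2/(2−0.4)]^(1/4) = 94.57 K.
The atmosphere warms the surface by 5.131 K.

5 kelvin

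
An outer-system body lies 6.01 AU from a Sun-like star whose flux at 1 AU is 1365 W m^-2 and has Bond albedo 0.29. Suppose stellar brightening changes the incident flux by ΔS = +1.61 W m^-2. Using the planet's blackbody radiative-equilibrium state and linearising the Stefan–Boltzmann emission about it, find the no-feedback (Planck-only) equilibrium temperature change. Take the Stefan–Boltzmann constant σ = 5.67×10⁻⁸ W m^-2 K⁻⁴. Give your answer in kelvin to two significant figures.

Flux at the orbit: S = 1365/(6.01)² = 37.79 W m^-2.
Unperturbed T_e = [37.79·(1−0.29)/(4σ)]^¼ = 104.3 K.
Only a fraction (1−α) is absorbed and it's spread over 4πR², so ΔF = (1−α)ΔS/4 = 0.2858 W m^-2.
Linearising σT⁴ gives d(σT⁴)/dT = 4σT_e³ = 0.2573 W m^-2 per K.
So ΔT₀ = 0.2858/0.2573 = 1.11 K.

1.1 K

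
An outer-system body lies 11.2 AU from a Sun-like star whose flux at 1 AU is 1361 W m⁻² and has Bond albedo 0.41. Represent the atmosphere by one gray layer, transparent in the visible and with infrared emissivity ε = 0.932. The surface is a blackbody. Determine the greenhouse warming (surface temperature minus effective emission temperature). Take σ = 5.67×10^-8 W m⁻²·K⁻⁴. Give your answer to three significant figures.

Flux at the orbit: S = 1361/(11.2)² = 10.85 W m⁻².
The planet radiates to space at T_e = [S(1−α)/(4σ)]^(1/4) = 72.89 K.
The surface balance (absorbed SW + ε·downward IR = σT_s⁴) with T_a⁴ = T_s⁴/2 reduces to T_s = T_e·[2/(2−ε)]^¼ = 85.27 K.
Greenhouse warming: T_s − T_e = 12.38 K.

12.4 K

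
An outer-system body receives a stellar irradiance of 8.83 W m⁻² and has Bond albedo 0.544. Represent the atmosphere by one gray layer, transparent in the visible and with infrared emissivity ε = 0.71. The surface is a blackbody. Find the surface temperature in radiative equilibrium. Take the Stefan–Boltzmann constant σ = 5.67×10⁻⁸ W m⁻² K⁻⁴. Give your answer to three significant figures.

The planet radiates to space at T_e = [S(1−α)/(4σ)]^(1/4) = 64.91 K.
Surface balance with a leaky layer gives σT_s⁴ = σT_e⁴·2/(2−ε), so T_s = T_e·[2/(2−0.71)]^(1/4) = 72.43 K.

72.4 K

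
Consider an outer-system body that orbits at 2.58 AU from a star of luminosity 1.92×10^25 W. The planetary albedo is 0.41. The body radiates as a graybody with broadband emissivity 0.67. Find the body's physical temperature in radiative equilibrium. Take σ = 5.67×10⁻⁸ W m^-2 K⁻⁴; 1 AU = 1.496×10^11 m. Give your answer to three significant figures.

79.4 K

d = 2.58 × 1.496×10^11 m = 3.860×10^11 m.
Spreading L over a sphere of radius d: S = 1.92×10^25/(4π·3.86×10^11²) = 10.26 W m^-2.
Averaging over the sphere, the absorbed flux is S(1−α)/4 = 1.513 W m^-2.
Equating to εσT⁴ with ε = 0.67: T = (1.513/0.67σ)^(1/4) = 79.44 K.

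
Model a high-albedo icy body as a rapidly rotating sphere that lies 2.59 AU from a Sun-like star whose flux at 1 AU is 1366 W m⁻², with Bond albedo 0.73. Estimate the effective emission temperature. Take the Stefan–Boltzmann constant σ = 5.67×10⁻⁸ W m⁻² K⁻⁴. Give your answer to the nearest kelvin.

125 K

Irradiance scales as 1/d², so S = 1366 W m⁻² × (1/2.59)² = 203.6 W m⁻².
Absorbed flux (global mean): S(1−α)/4 = 203.6·0.27/4 = 13.75 W m⁻².
Set σT⁴ = 13.75 → T = (13.75/σ)^(1/4) = 124.8 K.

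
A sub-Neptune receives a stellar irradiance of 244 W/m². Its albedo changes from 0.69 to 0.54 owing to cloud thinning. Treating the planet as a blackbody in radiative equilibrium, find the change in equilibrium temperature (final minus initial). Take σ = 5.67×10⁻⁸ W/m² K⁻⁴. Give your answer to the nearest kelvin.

14 K

Initial: T₁ = [S(1−0.69)/(4σ)]^(1/4) = 135.1 K.
With α = 0.54, T₂ = 149.2 K.
Change: 149.2 − 135.1 = 14.01 K.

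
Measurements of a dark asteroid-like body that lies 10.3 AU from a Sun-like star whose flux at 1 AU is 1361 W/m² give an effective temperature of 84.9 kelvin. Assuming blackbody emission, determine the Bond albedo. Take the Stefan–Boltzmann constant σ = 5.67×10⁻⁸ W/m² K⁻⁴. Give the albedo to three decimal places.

Irradiance scales as 1/d², so S = 1361 W/m² × (1/10.3)² = 12.83 W/m².
Rearranging the radiative balance, α = 1 − 4σT⁴/S.
σT⁴ = 2.946 W/m², so 4σT⁴ = 11.78 W/m².
1−α = 11.78/12.83 = 0.9185, so α = 0.0815.

0.081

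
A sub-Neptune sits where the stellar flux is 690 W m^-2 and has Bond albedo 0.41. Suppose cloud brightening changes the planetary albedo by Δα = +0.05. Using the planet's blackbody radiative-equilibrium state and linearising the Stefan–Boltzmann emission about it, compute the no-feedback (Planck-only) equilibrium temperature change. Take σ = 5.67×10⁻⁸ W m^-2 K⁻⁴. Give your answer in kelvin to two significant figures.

Reference equilibrium: T_e = [S(1−α)/(4σ)]^(1/4) = 205.8 K.
ΔF = −(S/4)Δα = −(690.0/4)×(+0.05) = -8.625 W m^-2.
Planck response: λ_P = 4σT_e³ = 4·5.67×10⁻⁸·(205.8)³ = 1.978 W m^-2/K.
So ΔT₀ = -8.625/1.978 = -4.36 K.

-4.4 kelvin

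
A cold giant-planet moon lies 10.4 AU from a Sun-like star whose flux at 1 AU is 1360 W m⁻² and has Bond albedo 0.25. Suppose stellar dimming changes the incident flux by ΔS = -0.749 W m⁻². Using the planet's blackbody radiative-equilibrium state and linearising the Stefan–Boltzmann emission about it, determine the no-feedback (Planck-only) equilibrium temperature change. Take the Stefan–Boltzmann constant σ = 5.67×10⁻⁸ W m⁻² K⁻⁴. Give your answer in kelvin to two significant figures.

-1.2 K

Flux at the orbit: S = 1360/(10.4)² = 12.57 W m⁻².
Unperturbed T_e = [12.57·(1−0.25)/(4σ)]^¼ = 80.30 K.
TOA radiative forcing: ΔF = (1−α)ΔS/4 = 0.75·(-0.749)/4 = -0.1404 W m⁻².
Linearising σT⁴ gives d(σT⁴)/dT = 4σT_e³ = 0.1174 W m⁻² per K.
ΔT₀ = ΔF/λ_P = -0.1404/0.1174 = -1.20 K.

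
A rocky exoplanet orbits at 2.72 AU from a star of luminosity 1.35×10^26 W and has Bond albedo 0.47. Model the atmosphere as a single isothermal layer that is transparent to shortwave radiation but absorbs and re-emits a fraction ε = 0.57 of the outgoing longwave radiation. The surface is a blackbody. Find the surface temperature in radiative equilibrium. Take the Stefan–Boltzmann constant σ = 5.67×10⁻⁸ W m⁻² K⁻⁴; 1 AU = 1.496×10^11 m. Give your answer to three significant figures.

d = 2.72 × 1.496×10^11 m = 4.069×10^11 m.
Flux at the orbit: S = L/(4πd²) = 1.35×10^26/(4π·(4.07×10^11)²) = 64.88 W m⁻².
At the top of the atmosphere, σT_e⁴ = S(1−α)/4 = 8.597 W m⁻², giving T_e = 111.0 K.
For a single slab of emissivity ε, T_s⁴ = 2T_e⁴/(2−ε); thus T_s = 111.0·(1.399)^(1/4) = 120.7 K.

121 K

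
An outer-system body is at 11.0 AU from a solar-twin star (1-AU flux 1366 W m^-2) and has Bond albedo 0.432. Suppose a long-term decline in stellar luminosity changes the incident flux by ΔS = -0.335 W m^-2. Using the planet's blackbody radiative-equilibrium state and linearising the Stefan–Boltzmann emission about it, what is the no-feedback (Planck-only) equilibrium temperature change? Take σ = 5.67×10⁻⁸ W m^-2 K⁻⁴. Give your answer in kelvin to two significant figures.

-0.54 K

By the inverse-square law, S = 1366/11.0² = 11.29 W m^-2.
Reference equilibrium: T_e = [S(1−α)/(4σ)]^(1/4) = 72.92 K.
TOA radiative forcing: ΔF = (1−α)ΔS/4 = 0.568·(-0.335)/4 = -0.04757 W m^-2.
Linearising σT⁴ gives d(σT⁴)/dT = 4σT_e³ = 0.08794 W m^-2 per K.
Hence the no-feedback warming is ΔF/(4σT_e³) = -0.541 K.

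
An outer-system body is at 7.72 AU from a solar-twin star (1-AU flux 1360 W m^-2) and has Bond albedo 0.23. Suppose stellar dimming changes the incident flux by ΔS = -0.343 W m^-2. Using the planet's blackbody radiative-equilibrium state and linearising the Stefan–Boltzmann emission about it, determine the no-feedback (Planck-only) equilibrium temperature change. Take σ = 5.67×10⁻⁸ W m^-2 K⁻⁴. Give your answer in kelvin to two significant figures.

-0.35 K

By the inverse-square law, S = 1360/7.72² = 22.82 W m^-2.
Unperturbed T_e = [22.82·(1−0.23)/(4σ)]^¼ = 93.82 K.
ΔF = Δ[S(1−α)]/4 = (1−0.23)·-0.343/4 = -0.06603 W m^-2.
Linearising σT⁴ gives d(σT⁴)/dT = 4σT_e³ = 0.1873 W m^-2 per K.
Hence the no-feedback warming is ΔF/(4σT_e³) = -0.353 K.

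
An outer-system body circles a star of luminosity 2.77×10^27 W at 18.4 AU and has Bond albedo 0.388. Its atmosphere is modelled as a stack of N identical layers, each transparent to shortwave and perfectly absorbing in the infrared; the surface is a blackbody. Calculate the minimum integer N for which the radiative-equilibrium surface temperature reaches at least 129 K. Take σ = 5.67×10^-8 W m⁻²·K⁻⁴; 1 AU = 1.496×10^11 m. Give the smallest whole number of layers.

d = 18.4 × 1.496×10^11 m = 2.753×10^12 m.
S = L/(4πd²) = 29.09 W m⁻².
Top-of-atmosphere balance: σT_e⁴ = S(1−α)/4 = 4.451 W m⁻² → T_e = 94.13 K.
Need (N+1)T_e⁴ ≥ T_s⁴, i.e. N+1 ≥ (129/94.13)⁴ = 3.528.
Rounding up, N = 3.

3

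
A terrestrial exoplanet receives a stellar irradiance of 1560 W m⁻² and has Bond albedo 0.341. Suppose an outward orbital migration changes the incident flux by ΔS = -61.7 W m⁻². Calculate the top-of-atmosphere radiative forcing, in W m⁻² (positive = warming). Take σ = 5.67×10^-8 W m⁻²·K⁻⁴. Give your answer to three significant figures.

-10.2 W m⁻²

Only a fraction (1−α) is absorbed and it's spread over 4πR², so ΔF = (1−α)ΔS/4 = -10.17 W m⁻².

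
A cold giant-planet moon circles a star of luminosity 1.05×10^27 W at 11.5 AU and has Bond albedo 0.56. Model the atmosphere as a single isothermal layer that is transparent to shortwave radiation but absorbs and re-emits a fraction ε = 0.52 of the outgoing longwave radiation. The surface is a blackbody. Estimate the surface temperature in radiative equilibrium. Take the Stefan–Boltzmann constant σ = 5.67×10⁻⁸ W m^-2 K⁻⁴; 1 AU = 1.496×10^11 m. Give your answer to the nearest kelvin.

Orbital distance: d = 11.5 AU = 1.720×10^12 m.
Spreading L over a sphere of radius d: S = 1.05×10^27/(4π·1.72×10^12²) = 28.23 W m^-2.
Effective emission temperature (TOA balance): σT_e⁴ = S(1−α)/4 = 3.105 W m^-2 → T_e = 86.03 K.
The surface balance (absorbed SW + ε·downward IR = σT_s⁴) with T_a⁴ = T_s⁴/2 reduces to T_s = T_e·[2/(2−ε)]^¼ = 92.75 K.

93 K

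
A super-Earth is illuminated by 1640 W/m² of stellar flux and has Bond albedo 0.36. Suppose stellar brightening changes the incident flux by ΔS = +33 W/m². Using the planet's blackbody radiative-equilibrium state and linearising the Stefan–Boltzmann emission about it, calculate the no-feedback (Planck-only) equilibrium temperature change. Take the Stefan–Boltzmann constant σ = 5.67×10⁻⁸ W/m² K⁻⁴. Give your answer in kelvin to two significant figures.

1.3 K

The baseline emission temperature is T_e = 260.8 K.
ΔF = Δ[S(1−α)]/4 = (1−0.36)·+33/4 = 5.280 W/m².
The Planck feedback parameter is 4σT_e³ = 4.024 W/m²/K.
ΔT₀ = ΔF/λ_P = 5.280/4.024 = 1.31 K.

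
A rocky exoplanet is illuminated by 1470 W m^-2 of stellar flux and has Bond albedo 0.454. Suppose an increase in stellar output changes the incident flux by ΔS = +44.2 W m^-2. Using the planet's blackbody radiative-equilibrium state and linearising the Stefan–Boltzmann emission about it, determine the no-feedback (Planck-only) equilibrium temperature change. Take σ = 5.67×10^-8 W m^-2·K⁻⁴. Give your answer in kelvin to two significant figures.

1.8 K

Reference equilibrium: T_e = [S(1−α)/(4σ)]^(1/4) = 243.9 K.
TOA radiative forcing: ΔF = (1−α)ΔS/4 = 0.546·(+44.2)/4 = 6.033 W m^-2.
The Planck feedback parameter is 4σT_e³ = 3.291 W m^-2/K.
So ΔT₀ = 6.033/3.291 = 1.83 K.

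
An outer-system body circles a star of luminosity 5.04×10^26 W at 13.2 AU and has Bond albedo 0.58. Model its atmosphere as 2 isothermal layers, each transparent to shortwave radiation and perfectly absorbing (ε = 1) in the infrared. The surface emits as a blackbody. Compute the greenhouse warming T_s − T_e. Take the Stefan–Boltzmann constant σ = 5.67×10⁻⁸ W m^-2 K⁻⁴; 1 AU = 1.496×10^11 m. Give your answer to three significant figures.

20.9 K

d = 13.2 × 1.496×10^11 m = 1.975×10^12 m.
Flux at the orbit: S = L/(4πd²) = 5.04×10^26/(4π·(1.97×10^12)²) = 10.29 W m^-2.
Top-of-atmosphere balance: σT_e⁴ = S(1−α)/4 = 1.080 W m^-2 → T_e = 66.06 K.
T_s = (N+1)^(1/4)·T_e = 86.94 K.
So the greenhouse effect raises the surface by 86.94 − 66.06 = 20.88 K.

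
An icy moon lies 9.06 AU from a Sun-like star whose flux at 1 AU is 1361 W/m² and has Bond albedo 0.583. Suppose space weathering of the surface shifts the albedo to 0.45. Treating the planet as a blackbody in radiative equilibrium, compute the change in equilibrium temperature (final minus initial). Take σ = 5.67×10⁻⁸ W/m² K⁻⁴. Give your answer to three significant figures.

Flux at the orbit: S = 1361/(9.06)² = 16.58 W/m².
With α = 0.583, T₁ = 74.31 K.
With α = 0.45, T₂ = 79.63 K.
Change: 79.63 − 74.31 = 5.325 K.

5.32 kelvin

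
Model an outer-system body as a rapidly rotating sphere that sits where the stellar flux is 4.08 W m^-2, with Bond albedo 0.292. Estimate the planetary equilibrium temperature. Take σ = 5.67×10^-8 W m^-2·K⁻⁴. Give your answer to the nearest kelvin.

60 kelvin

The planet absorbs (1−α)S over its disc πR² and re-emits over 4πR², so the mean absorbed flux is (1−0.292)·4.080/4 = 0.7222 W m^-2.
Set σT⁴ = 0.7222 → T = (0.7222/σ)^(1/4) = 59.74 K.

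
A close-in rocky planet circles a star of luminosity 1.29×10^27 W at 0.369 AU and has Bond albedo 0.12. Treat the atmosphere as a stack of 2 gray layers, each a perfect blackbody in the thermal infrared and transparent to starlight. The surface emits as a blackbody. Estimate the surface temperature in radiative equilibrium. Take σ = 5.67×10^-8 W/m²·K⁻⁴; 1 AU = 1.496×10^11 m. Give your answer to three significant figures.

Orbital distance: d = 0.369 AU = 5.520×10^10 m.
Flux at the orbit: S = L/(4πd²) = 1.29×10^27/(4π·(5.52×10^10)²) = 33690 W/m².
The effective emission temperature is T_e = [S(1−α)/(4σ)]^¼ = 601.3 K.
For an N-layer opaque stack, T_s⁴ = (N+1)T_e⁴, hence T_s = (3)^(1/4)×601.3 K = 791.3 K.

791 kelvin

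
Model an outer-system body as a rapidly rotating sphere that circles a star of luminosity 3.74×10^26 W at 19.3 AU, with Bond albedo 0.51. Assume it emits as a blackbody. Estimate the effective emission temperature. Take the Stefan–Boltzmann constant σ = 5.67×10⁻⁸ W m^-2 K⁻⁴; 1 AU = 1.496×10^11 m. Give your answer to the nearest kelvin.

53 kelvin

Orbital distance: d = 19.3 AU = 2.887×10^12 m.
Flux at the orbit: S = L/(4πd²) = 3.74×10^26/(4π·(2.89×10^12)²) = 3.570 W m^-2.
Averaging over the sphere, the absorbed flux is S(1−α)/4 = 0.4373 W m^-2.
In equilibrium σT⁴ equals this, so T = 52.70 K.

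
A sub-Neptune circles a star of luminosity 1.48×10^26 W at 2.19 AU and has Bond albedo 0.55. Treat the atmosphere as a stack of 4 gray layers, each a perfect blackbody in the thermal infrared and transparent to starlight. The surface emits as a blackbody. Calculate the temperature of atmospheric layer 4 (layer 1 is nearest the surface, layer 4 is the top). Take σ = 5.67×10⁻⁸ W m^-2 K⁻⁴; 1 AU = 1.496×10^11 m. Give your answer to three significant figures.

d = 2.19 × 1.496×10^11 m = 3.276×10^11 m.
S = L/(4πd²) = 109.7 W m^-2.
Top-of-atmosphere balance: σT_e⁴ = S(1−α)/4 = 12.34 W m^-2 → T_e = 121.5 K.
Each opaque layer satisfies 2T_j⁴ = T_{j−1}⁴ + T_{j+1}⁴, giving T_k⁴ = (N+1−k)T_e⁴.
T_4 = (1)^(1/4)·121.5 = 121.5 K.

121 K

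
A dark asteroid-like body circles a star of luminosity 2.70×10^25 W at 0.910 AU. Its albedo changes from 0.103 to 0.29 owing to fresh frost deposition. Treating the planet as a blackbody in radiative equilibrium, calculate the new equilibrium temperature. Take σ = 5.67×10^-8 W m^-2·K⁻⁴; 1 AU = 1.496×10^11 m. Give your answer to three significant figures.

Orbital distance: d = 0.910 AU = 1.361×10^11 m.
Spreading L over a sphere of radius d: S = 2.70×10^25/(4π·1.36×10^11²) = 115.9 W m^-2.
T₂ = [S(1−α₂)/(4σ)]^(1/4) = [115.9·0.71/(4σ)]^(1/4) = 138.0 K.

138 K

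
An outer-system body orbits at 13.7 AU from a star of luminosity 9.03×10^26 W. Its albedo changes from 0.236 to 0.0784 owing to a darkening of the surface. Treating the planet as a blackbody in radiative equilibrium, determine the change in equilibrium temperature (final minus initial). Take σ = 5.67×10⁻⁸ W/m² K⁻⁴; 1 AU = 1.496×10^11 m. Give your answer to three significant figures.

d = 13.7 × 1.496×10^11 m = 2.050×10^12 m.
Flux at the orbit: S = L/(4πd²) = 9.03×10^26/(4π·(2.05×10^12)²) = 17.11 W/m².
Initial: T₁ = [S(1−0.236)/(4σ)]^(1/4) = 87.13 K.
Final:   T₂ = [S(1−0.0784)/(4σ)]^(1/4) = 91.31 K.
Change: 91.31 − 87.13 = 4.182 K.

4.18 K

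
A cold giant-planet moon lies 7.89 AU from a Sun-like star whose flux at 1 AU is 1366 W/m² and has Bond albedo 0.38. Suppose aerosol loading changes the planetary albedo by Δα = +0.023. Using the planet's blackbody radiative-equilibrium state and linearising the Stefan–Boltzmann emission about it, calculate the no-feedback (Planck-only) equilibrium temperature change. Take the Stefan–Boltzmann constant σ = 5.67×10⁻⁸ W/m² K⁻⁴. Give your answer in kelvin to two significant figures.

Irradiance scales as 1/d², so S = 1366 W/m² × (1/7.89)² = 21.94 W/m².
The baseline emission temperature is T_e = 88.01 K.
ΔF = −(S/4)Δα = −(21.94/4)×(+0.023) = -0.1262 W/m².
The Planck feedback parameter is 4σT_e³ = 0.1546 W/m²/K.
So ΔT₀ = -0.1262/0.1546 = -0.816 K.

-0.82 K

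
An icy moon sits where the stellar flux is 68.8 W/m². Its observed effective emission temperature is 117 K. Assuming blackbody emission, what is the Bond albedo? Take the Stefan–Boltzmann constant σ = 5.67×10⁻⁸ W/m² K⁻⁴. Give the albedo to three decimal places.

Energy balance: S(1−α)/4 = σT⁴, so 1−α = 4σT⁴/S.
σT⁴ = 10.62 W/m², so 4σT⁴ = 42.50 W/m².
Hence α = 1 − 42.50/68.80 = 0.3823.

0.382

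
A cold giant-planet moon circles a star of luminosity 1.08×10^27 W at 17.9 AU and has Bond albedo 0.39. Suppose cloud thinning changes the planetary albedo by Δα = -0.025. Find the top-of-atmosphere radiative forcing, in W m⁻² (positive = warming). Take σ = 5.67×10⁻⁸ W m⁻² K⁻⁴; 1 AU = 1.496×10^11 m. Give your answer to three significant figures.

d = 17.9 × 1.496×10^11 m = 2.678×10^12 m.
Spreading L over a sphere of radius d: S = 1.08×10^27/(4π·2.68×10^12²) = 11.99 W m⁻².
The change in absorbed flux is Δ[S(1−α)/4] = −SΔα/4 = 0.07491 W m⁻².

0.0749 W m⁻²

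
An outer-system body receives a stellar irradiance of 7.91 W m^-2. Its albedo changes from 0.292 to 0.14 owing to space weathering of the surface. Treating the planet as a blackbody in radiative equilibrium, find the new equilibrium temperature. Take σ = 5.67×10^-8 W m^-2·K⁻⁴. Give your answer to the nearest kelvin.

With the new albedo, S(1−α₂)/4 = 1.701 W m^-2, so T₂ = 74.00 K.

74 kelvin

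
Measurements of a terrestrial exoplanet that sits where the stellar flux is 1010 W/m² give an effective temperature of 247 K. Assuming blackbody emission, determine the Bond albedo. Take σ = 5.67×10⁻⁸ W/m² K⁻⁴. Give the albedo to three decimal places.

0.164

Rearranging the radiative balance, α = 1 − 4σT⁴/S.
σT⁴ = 211.0 W/m², so 4σT⁴ = 844.2 W/m².
1−α = 844.2/1010 = 0.8358, so α = 0.1642.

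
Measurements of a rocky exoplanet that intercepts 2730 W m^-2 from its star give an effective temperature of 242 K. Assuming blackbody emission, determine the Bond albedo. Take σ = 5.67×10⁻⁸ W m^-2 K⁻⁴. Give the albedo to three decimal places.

0.715

From σT⁴ = S(1−α)/4 we invert for α: 1−α = 4σT⁴/S.
4σT⁴ = 4·5.67×10⁻⁸·(242)⁴ = 777.9 W m^-2.
Hence α = 1 − 777.9/2730 = 0.7151.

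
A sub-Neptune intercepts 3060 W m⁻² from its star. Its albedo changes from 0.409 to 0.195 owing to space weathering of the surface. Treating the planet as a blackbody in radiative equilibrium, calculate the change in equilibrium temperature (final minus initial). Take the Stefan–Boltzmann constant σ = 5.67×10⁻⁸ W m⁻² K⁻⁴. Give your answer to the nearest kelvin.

Before: T₁ = [3060·0.591/(4σ)]^(1/4) = 298.8 K.
Final:   T₂ = [S(1−0.195)/(4σ)]^(1/4) = 322.8 K.
Change: 322.8 − 298.8 = 24.00 K.

24 K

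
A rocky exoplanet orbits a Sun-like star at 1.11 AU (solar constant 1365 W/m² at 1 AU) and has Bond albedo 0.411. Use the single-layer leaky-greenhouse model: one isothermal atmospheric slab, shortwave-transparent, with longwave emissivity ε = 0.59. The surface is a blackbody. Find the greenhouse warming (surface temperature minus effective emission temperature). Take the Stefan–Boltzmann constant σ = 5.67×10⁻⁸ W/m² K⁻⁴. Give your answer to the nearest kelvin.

21 K

By the inverse-square law, S = 1365/1.11² = 1108 W/m².
Effective emission temperature (TOA balance): σT_e⁴ = S(1−α)/4 = 163.1 W/m² → T_e = 231.6 K.
The surface balance (absorbed SW + ε·downward IR = σT_s⁴) with T_a⁴ = T_s⁴/2 reduces to T_s = T_e·[2/(2−ε)]^¼ = 252.8 K.
The atmosphere warms the surface by 21.15 K.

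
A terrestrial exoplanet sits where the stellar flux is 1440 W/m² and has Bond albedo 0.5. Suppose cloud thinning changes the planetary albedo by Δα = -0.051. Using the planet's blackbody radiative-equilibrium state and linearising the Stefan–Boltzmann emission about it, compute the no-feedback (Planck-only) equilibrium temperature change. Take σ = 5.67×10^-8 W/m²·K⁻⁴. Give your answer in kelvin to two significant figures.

Unperturbed T_e = [1440·(1−0.5)/(4σ)]^¼ = 237.4 K.
The change in absorbed flux is Δ[S(1−α)/4] = −SΔα/4 = 18.36 W/m².
Planck response: λ_P = 4σT_e³ = 4·5.67×10⁻⁸·(237.4)³ = 3.033 W/m²/K.
Hence the no-feedback warming is ΔF/(4σT_e³) = 6.05 K.

6.1 K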